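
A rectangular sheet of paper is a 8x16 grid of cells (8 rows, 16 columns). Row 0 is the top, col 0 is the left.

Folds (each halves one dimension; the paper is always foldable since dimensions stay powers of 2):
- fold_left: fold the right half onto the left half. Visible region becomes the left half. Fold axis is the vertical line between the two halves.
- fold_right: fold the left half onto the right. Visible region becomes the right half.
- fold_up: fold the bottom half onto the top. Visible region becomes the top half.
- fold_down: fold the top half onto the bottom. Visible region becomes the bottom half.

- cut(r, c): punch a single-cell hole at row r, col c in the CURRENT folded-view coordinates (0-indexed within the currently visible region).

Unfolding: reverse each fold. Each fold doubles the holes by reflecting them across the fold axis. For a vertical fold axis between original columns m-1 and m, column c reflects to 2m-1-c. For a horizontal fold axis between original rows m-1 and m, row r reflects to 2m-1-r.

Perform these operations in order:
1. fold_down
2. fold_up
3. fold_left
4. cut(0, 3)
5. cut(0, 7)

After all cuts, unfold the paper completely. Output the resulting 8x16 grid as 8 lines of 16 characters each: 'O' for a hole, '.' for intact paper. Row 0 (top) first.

Answer: ...O...OO...O...
................
................
...O...OO...O...
...O...OO...O...
................
................
...O...OO...O...

Derivation:
Op 1 fold_down: fold axis h@4; visible region now rows[4,8) x cols[0,16) = 4x16
Op 2 fold_up: fold axis h@6; visible region now rows[4,6) x cols[0,16) = 2x16
Op 3 fold_left: fold axis v@8; visible region now rows[4,6) x cols[0,8) = 2x8
Op 4 cut(0, 3): punch at orig (4,3); cuts so far [(4, 3)]; region rows[4,6) x cols[0,8) = 2x8
Op 5 cut(0, 7): punch at orig (4,7); cuts so far [(4, 3), (4, 7)]; region rows[4,6) x cols[0,8) = 2x8
Unfold 1 (reflect across v@8): 4 holes -> [(4, 3), (4, 7), (4, 8), (4, 12)]
Unfold 2 (reflect across h@6): 8 holes -> [(4, 3), (4, 7), (4, 8), (4, 12), (7, 3), (7, 7), (7, 8), (7, 12)]
Unfold 3 (reflect across h@4): 16 holes -> [(0, 3), (0, 7), (0, 8), (0, 12), (3, 3), (3, 7), (3, 8), (3, 12), (4, 3), (4, 7), (4, 8), (4, 12), (7, 3), (7, 7), (7, 8), (7, 12)]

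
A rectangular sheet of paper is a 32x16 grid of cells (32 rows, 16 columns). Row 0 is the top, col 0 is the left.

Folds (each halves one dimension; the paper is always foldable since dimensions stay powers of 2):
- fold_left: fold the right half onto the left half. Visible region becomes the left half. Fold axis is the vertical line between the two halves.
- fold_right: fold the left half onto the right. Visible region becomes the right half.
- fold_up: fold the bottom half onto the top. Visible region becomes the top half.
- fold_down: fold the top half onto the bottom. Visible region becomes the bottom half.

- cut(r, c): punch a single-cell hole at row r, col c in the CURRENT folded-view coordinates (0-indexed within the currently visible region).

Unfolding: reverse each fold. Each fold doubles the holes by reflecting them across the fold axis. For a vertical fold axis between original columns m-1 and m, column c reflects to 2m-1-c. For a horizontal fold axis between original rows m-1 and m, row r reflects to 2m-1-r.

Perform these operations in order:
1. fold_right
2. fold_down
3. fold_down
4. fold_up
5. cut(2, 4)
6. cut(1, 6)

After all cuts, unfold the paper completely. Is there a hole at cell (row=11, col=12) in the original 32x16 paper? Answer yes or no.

Answer: no

Derivation:
Op 1 fold_right: fold axis v@8; visible region now rows[0,32) x cols[8,16) = 32x8
Op 2 fold_down: fold axis h@16; visible region now rows[16,32) x cols[8,16) = 16x8
Op 3 fold_down: fold axis h@24; visible region now rows[24,32) x cols[8,16) = 8x8
Op 4 fold_up: fold axis h@28; visible region now rows[24,28) x cols[8,16) = 4x8
Op 5 cut(2, 4): punch at orig (26,12); cuts so far [(26, 12)]; region rows[24,28) x cols[8,16) = 4x8
Op 6 cut(1, 6): punch at orig (25,14); cuts so far [(25, 14), (26, 12)]; region rows[24,28) x cols[8,16) = 4x8
Unfold 1 (reflect across h@28): 4 holes -> [(25, 14), (26, 12), (29, 12), (30, 14)]
Unfold 2 (reflect across h@24): 8 holes -> [(17, 14), (18, 12), (21, 12), (22, 14), (25, 14), (26, 12), (29, 12), (30, 14)]
Unfold 3 (reflect across h@16): 16 holes -> [(1, 14), (2, 12), (5, 12), (6, 14), (9, 14), (10, 12), (13, 12), (14, 14), (17, 14), (18, 12), (21, 12), (22, 14), (25, 14), (26, 12), (29, 12), (30, 14)]
Unfold 4 (reflect across v@8): 32 holes -> [(1, 1), (1, 14), (2, 3), (2, 12), (5, 3), (5, 12), (6, 1), (6, 14), (9, 1), (9, 14), (10, 3), (10, 12), (13, 3), (13, 12), (14, 1), (14, 14), (17, 1), (17, 14), (18, 3), (18, 12), (21, 3), (21, 12), (22, 1), (22, 14), (25, 1), (25, 14), (26, 3), (26, 12), (29, 3), (29, 12), (30, 1), (30, 14)]
Holes: [(1, 1), (1, 14), (2, 3), (2, 12), (5, 3), (5, 12), (6, 1), (6, 14), (9, 1), (9, 14), (10, 3), (10, 12), (13, 3), (13, 12), (14, 1), (14, 14), (17, 1), (17, 14), (18, 3), (18, 12), (21, 3), (21, 12), (22, 1), (22, 14), (25, 1), (25, 14), (26, 3), (26, 12), (29, 3), (29, 12), (30, 1), (30, 14)]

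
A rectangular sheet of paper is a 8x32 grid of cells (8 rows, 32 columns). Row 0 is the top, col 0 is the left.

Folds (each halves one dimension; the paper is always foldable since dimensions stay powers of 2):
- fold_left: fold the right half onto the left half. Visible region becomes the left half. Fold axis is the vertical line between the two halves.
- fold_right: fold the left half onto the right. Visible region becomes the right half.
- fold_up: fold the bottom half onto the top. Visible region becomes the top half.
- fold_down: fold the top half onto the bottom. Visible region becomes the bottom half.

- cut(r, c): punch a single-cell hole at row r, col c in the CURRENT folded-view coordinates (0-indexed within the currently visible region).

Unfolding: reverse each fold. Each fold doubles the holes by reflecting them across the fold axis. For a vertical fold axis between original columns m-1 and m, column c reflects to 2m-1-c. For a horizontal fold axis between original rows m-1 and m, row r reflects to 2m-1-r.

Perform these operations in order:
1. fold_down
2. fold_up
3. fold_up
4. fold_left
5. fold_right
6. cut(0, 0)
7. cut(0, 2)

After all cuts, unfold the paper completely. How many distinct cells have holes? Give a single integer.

Answer: 64

Derivation:
Op 1 fold_down: fold axis h@4; visible region now rows[4,8) x cols[0,32) = 4x32
Op 2 fold_up: fold axis h@6; visible region now rows[4,6) x cols[0,32) = 2x32
Op 3 fold_up: fold axis h@5; visible region now rows[4,5) x cols[0,32) = 1x32
Op 4 fold_left: fold axis v@16; visible region now rows[4,5) x cols[0,16) = 1x16
Op 5 fold_right: fold axis v@8; visible region now rows[4,5) x cols[8,16) = 1x8
Op 6 cut(0, 0): punch at orig (4,8); cuts so far [(4, 8)]; region rows[4,5) x cols[8,16) = 1x8
Op 7 cut(0, 2): punch at orig (4,10); cuts so far [(4, 8), (4, 10)]; region rows[4,5) x cols[8,16) = 1x8
Unfold 1 (reflect across v@8): 4 holes -> [(4, 5), (4, 7), (4, 8), (4, 10)]
Unfold 2 (reflect across v@16): 8 holes -> [(4, 5), (4, 7), (4, 8), (4, 10), (4, 21), (4, 23), (4, 24), (4, 26)]
Unfold 3 (reflect across h@5): 16 holes -> [(4, 5), (4, 7), (4, 8), (4, 10), (4, 21), (4, 23), (4, 24), (4, 26), (5, 5), (5, 7), (5, 8), (5, 10), (5, 21), (5, 23), (5, 24), (5, 26)]
Unfold 4 (reflect across h@6): 32 holes -> [(4, 5), (4, 7), (4, 8), (4, 10), (4, 21), (4, 23), (4, 24), (4, 26), (5, 5), (5, 7), (5, 8), (5, 10), (5, 21), (5, 23), (5, 24), (5, 26), (6, 5), (6, 7), (6, 8), (6, 10), (6, 21), (6, 23), (6, 24), (6, 26), (7, 5), (7, 7), (7, 8), (7, 10), (7, 21), (7, 23), (7, 24), (7, 26)]
Unfold 5 (reflect across h@4): 64 holes -> [(0, 5), (0, 7), (0, 8), (0, 10), (0, 21), (0, 23), (0, 24), (0, 26), (1, 5), (1, 7), (1, 8), (1, 10), (1, 21), (1, 23), (1, 24), (1, 26), (2, 5), (2, 7), (2, 8), (2, 10), (2, 21), (2, 23), (2, 24), (2, 26), (3, 5), (3, 7), (3, 8), (3, 10), (3, 21), (3, 23), (3, 24), (3, 26), (4, 5), (4, 7), (4, 8), (4, 10), (4, 21), (4, 23), (4, 24), (4, 26), (5, 5), (5, 7), (5, 8), (5, 10), (5, 21), (5, 23), (5, 24), (5, 26), (6, 5), (6, 7), (6, 8), (6, 10), (6, 21), (6, 23), (6, 24), (6, 26), (7, 5), (7, 7), (7, 8), (7, 10), (7, 21), (7, 23), (7, 24), (7, 26)]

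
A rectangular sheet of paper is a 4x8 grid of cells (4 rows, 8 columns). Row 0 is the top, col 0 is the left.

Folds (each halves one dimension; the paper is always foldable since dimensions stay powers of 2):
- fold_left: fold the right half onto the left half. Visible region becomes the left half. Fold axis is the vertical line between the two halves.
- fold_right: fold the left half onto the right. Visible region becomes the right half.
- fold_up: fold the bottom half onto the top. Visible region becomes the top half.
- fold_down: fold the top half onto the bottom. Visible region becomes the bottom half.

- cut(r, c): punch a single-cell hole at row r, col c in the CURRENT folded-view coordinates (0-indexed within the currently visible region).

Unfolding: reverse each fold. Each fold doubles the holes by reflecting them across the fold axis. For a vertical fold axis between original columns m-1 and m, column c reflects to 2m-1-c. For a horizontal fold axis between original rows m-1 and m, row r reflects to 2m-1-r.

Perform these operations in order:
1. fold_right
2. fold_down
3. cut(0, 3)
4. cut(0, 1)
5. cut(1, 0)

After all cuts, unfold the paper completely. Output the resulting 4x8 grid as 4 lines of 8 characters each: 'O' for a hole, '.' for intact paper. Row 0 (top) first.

Op 1 fold_right: fold axis v@4; visible region now rows[0,4) x cols[4,8) = 4x4
Op 2 fold_down: fold axis h@2; visible region now rows[2,4) x cols[4,8) = 2x4
Op 3 cut(0, 3): punch at orig (2,7); cuts so far [(2, 7)]; region rows[2,4) x cols[4,8) = 2x4
Op 4 cut(0, 1): punch at orig (2,5); cuts so far [(2, 5), (2, 7)]; region rows[2,4) x cols[4,8) = 2x4
Op 5 cut(1, 0): punch at orig (3,4); cuts so far [(2, 5), (2, 7), (3, 4)]; region rows[2,4) x cols[4,8) = 2x4
Unfold 1 (reflect across h@2): 6 holes -> [(0, 4), (1, 5), (1, 7), (2, 5), (2, 7), (3, 4)]
Unfold 2 (reflect across v@4): 12 holes -> [(0, 3), (0, 4), (1, 0), (1, 2), (1, 5), (1, 7), (2, 0), (2, 2), (2, 5), (2, 7), (3, 3), (3, 4)]

Answer: ...OO...
O.O..O.O
O.O..O.O
...OO...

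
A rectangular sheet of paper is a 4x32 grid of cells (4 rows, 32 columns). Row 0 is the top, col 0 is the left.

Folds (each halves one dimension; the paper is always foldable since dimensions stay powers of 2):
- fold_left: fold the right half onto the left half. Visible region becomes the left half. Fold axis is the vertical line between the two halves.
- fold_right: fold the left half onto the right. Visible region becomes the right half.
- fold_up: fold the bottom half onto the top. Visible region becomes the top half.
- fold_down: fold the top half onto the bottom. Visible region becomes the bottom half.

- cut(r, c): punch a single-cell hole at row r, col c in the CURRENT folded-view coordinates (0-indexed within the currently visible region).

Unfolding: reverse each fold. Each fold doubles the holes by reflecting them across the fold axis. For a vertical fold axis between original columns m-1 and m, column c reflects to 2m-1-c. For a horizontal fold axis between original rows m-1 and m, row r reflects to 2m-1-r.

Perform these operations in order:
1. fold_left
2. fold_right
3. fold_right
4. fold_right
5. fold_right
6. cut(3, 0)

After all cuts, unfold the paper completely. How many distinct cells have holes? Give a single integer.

Op 1 fold_left: fold axis v@16; visible region now rows[0,4) x cols[0,16) = 4x16
Op 2 fold_right: fold axis v@8; visible region now rows[0,4) x cols[8,16) = 4x8
Op 3 fold_right: fold axis v@12; visible region now rows[0,4) x cols[12,16) = 4x4
Op 4 fold_right: fold axis v@14; visible region now rows[0,4) x cols[14,16) = 4x2
Op 5 fold_right: fold axis v@15; visible region now rows[0,4) x cols[15,16) = 4x1
Op 6 cut(3, 0): punch at orig (3,15); cuts so far [(3, 15)]; region rows[0,4) x cols[15,16) = 4x1
Unfold 1 (reflect across v@15): 2 holes -> [(3, 14), (3, 15)]
Unfold 2 (reflect across v@14): 4 holes -> [(3, 12), (3, 13), (3, 14), (3, 15)]
Unfold 3 (reflect across v@12): 8 holes -> [(3, 8), (3, 9), (3, 10), (3, 11), (3, 12), (3, 13), (3, 14), (3, 15)]
Unfold 4 (reflect across v@8): 16 holes -> [(3, 0), (3, 1), (3, 2), (3, 3), (3, 4), (3, 5), (3, 6), (3, 7), (3, 8), (3, 9), (3, 10), (3, 11), (3, 12), (3, 13), (3, 14), (3, 15)]
Unfold 5 (reflect across v@16): 32 holes -> [(3, 0), (3, 1), (3, 2), (3, 3), (3, 4), (3, 5), (3, 6), (3, 7), (3, 8), (3, 9), (3, 10), (3, 11), (3, 12), (3, 13), (3, 14), (3, 15), (3, 16), (3, 17), (3, 18), (3, 19), (3, 20), (3, 21), (3, 22), (3, 23), (3, 24), (3, 25), (3, 26), (3, 27), (3, 28), (3, 29), (3, 30), (3, 31)]

Answer: 32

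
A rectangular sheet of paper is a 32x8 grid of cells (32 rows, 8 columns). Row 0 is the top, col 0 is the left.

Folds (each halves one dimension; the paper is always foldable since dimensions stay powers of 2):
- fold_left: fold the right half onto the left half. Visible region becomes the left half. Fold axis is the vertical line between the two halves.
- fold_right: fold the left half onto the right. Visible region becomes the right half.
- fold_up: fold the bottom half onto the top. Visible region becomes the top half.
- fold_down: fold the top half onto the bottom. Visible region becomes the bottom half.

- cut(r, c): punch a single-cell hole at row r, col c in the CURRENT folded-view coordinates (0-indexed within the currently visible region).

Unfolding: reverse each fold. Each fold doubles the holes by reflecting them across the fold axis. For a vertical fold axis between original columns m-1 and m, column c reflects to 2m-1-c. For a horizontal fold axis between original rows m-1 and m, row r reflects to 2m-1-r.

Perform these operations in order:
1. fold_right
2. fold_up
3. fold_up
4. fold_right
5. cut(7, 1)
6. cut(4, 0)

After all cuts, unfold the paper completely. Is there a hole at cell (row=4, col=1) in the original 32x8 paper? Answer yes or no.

Answer: yes

Derivation:
Op 1 fold_right: fold axis v@4; visible region now rows[0,32) x cols[4,8) = 32x4
Op 2 fold_up: fold axis h@16; visible region now rows[0,16) x cols[4,8) = 16x4
Op 3 fold_up: fold axis h@8; visible region now rows[0,8) x cols[4,8) = 8x4
Op 4 fold_right: fold axis v@6; visible region now rows[0,8) x cols[6,8) = 8x2
Op 5 cut(7, 1): punch at orig (7,7); cuts so far [(7, 7)]; region rows[0,8) x cols[6,8) = 8x2
Op 6 cut(4, 0): punch at orig (4,6); cuts so far [(4, 6), (7, 7)]; region rows[0,8) x cols[6,8) = 8x2
Unfold 1 (reflect across v@6): 4 holes -> [(4, 5), (4, 6), (7, 4), (7, 7)]
Unfold 2 (reflect across h@8): 8 holes -> [(4, 5), (4, 6), (7, 4), (7, 7), (8, 4), (8, 7), (11, 5), (11, 6)]
Unfold 3 (reflect across h@16): 16 holes -> [(4, 5), (4, 6), (7, 4), (7, 7), (8, 4), (8, 7), (11, 5), (11, 6), (20, 5), (20, 6), (23, 4), (23, 7), (24, 4), (24, 7), (27, 5), (27, 6)]
Unfold 4 (reflect across v@4): 32 holes -> [(4, 1), (4, 2), (4, 5), (4, 6), (7, 0), (7, 3), (7, 4), (7, 7), (8, 0), (8, 3), (8, 4), (8, 7), (11, 1), (11, 2), (11, 5), (11, 6), (20, 1), (20, 2), (20, 5), (20, 6), (23, 0), (23, 3), (23, 4), (23, 7), (24, 0), (24, 3), (24, 4), (24, 7), (27, 1), (27, 2), (27, 5), (27, 6)]
Holes: [(4, 1), (4, 2), (4, 5), (4, 6), (7, 0), (7, 3), (7, 4), (7, 7), (8, 0), (8, 3), (8, 4), (8, 7), (11, 1), (11, 2), (11, 5), (11, 6), (20, 1), (20, 2), (20, 5), (20, 6), (23, 0), (23, 3), (23, 4), (23, 7), (24, 0), (24, 3), (24, 4), (24, 7), (27, 1), (27, 2), (27, 5), (27, 6)]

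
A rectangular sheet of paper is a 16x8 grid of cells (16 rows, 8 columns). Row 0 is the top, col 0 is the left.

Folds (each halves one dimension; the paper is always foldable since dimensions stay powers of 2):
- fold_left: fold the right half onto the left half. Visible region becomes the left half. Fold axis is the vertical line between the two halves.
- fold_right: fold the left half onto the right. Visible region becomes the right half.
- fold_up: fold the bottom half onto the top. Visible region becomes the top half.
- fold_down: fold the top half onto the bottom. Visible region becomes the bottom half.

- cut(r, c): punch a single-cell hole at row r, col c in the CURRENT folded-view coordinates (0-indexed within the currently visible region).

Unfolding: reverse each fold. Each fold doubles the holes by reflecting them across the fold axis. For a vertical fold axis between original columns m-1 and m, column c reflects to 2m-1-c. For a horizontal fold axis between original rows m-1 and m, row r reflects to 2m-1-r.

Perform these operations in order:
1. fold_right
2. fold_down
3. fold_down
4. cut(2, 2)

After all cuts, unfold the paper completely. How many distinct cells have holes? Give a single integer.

Op 1 fold_right: fold axis v@4; visible region now rows[0,16) x cols[4,8) = 16x4
Op 2 fold_down: fold axis h@8; visible region now rows[8,16) x cols[4,8) = 8x4
Op 3 fold_down: fold axis h@12; visible region now rows[12,16) x cols[4,8) = 4x4
Op 4 cut(2, 2): punch at orig (14,6); cuts so far [(14, 6)]; region rows[12,16) x cols[4,8) = 4x4
Unfold 1 (reflect across h@12): 2 holes -> [(9, 6), (14, 6)]
Unfold 2 (reflect across h@8): 4 holes -> [(1, 6), (6, 6), (9, 6), (14, 6)]
Unfold 3 (reflect across v@4): 8 holes -> [(1, 1), (1, 6), (6, 1), (6, 6), (9, 1), (9, 6), (14, 1), (14, 6)]

Answer: 8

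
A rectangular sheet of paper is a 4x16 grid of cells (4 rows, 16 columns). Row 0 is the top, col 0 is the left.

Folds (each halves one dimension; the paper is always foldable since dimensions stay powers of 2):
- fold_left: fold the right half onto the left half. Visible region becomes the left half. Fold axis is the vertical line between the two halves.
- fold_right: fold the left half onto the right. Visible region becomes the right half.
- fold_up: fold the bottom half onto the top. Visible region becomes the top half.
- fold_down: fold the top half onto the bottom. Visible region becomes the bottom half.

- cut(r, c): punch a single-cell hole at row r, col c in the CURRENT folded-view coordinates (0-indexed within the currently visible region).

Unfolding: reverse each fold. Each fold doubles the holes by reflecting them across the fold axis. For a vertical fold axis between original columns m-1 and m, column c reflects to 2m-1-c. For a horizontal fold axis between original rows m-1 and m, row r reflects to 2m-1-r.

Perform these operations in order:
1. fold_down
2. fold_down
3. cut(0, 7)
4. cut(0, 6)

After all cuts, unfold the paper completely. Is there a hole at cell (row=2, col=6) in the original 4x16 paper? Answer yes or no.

Answer: yes

Derivation:
Op 1 fold_down: fold axis h@2; visible region now rows[2,4) x cols[0,16) = 2x16
Op 2 fold_down: fold axis h@3; visible region now rows[3,4) x cols[0,16) = 1x16
Op 3 cut(0, 7): punch at orig (3,7); cuts so far [(3, 7)]; region rows[3,4) x cols[0,16) = 1x16
Op 4 cut(0, 6): punch at orig (3,6); cuts so far [(3, 6), (3, 7)]; region rows[3,4) x cols[0,16) = 1x16
Unfold 1 (reflect across h@3): 4 holes -> [(2, 6), (2, 7), (3, 6), (3, 7)]
Unfold 2 (reflect across h@2): 8 holes -> [(0, 6), (0, 7), (1, 6), (1, 7), (2, 6), (2, 7), (3, 6), (3, 7)]
Holes: [(0, 6), (0, 7), (1, 6), (1, 7), (2, 6), (2, 7), (3, 6), (3, 7)]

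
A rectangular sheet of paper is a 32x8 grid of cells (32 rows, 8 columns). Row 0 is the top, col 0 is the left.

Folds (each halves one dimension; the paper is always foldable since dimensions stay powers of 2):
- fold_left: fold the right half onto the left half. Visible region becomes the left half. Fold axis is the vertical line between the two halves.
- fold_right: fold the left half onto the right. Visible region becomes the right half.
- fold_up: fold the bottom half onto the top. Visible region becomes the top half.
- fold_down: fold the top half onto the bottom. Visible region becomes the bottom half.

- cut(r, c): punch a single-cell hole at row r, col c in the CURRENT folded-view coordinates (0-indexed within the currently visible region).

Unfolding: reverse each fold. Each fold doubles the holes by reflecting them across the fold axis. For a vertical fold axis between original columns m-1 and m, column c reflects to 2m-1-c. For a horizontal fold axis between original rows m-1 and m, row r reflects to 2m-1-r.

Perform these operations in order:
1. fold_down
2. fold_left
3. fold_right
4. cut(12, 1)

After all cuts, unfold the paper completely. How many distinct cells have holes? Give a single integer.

Answer: 8

Derivation:
Op 1 fold_down: fold axis h@16; visible region now rows[16,32) x cols[0,8) = 16x8
Op 2 fold_left: fold axis v@4; visible region now rows[16,32) x cols[0,4) = 16x4
Op 3 fold_right: fold axis v@2; visible region now rows[16,32) x cols[2,4) = 16x2
Op 4 cut(12, 1): punch at orig (28,3); cuts so far [(28, 3)]; region rows[16,32) x cols[2,4) = 16x2
Unfold 1 (reflect across v@2): 2 holes -> [(28, 0), (28, 3)]
Unfold 2 (reflect across v@4): 4 holes -> [(28, 0), (28, 3), (28, 4), (28, 7)]
Unfold 3 (reflect across h@16): 8 holes -> [(3, 0), (3, 3), (3, 4), (3, 7), (28, 0), (28, 3), (28, 4), (28, 7)]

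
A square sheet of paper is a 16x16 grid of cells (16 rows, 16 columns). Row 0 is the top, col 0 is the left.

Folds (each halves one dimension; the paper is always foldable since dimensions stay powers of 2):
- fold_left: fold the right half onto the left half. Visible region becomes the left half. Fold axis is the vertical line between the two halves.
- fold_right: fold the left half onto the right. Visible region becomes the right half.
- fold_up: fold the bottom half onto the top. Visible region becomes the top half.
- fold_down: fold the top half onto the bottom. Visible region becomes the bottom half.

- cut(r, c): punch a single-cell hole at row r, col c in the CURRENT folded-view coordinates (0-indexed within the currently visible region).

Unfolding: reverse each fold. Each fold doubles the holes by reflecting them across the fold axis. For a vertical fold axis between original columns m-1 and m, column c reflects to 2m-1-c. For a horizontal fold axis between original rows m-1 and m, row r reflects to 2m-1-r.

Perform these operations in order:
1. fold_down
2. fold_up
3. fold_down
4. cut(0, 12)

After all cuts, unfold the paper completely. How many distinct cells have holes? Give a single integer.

Op 1 fold_down: fold axis h@8; visible region now rows[8,16) x cols[0,16) = 8x16
Op 2 fold_up: fold axis h@12; visible region now rows[8,12) x cols[0,16) = 4x16
Op 3 fold_down: fold axis h@10; visible region now rows[10,12) x cols[0,16) = 2x16
Op 4 cut(0, 12): punch at orig (10,12); cuts so far [(10, 12)]; region rows[10,12) x cols[0,16) = 2x16
Unfold 1 (reflect across h@10): 2 holes -> [(9, 12), (10, 12)]
Unfold 2 (reflect across h@12): 4 holes -> [(9, 12), (10, 12), (13, 12), (14, 12)]
Unfold 3 (reflect across h@8): 8 holes -> [(1, 12), (2, 12), (5, 12), (6, 12), (9, 12), (10, 12), (13, 12), (14, 12)]

Answer: 8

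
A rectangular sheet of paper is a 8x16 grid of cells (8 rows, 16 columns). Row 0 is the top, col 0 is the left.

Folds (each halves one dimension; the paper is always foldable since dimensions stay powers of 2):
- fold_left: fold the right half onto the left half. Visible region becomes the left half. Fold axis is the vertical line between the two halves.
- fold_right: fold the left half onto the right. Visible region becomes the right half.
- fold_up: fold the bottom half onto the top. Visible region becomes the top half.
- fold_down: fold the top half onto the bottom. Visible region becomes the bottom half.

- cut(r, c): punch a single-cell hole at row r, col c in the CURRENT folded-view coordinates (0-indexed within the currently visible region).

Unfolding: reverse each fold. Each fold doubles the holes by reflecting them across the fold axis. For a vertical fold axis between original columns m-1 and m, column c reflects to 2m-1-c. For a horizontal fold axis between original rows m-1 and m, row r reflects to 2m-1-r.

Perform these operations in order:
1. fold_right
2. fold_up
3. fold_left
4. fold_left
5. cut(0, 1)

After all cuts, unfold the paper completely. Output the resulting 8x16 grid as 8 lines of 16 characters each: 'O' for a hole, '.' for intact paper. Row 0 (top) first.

Answer: .OO..OO..OO..OO.
................
................
................
................
................
................
.OO..OO..OO..OO.

Derivation:
Op 1 fold_right: fold axis v@8; visible region now rows[0,8) x cols[8,16) = 8x8
Op 2 fold_up: fold axis h@4; visible region now rows[0,4) x cols[8,16) = 4x8
Op 3 fold_left: fold axis v@12; visible region now rows[0,4) x cols[8,12) = 4x4
Op 4 fold_left: fold axis v@10; visible region now rows[0,4) x cols[8,10) = 4x2
Op 5 cut(0, 1): punch at orig (0,9); cuts so far [(0, 9)]; region rows[0,4) x cols[8,10) = 4x2
Unfold 1 (reflect across v@10): 2 holes -> [(0, 9), (0, 10)]
Unfold 2 (reflect across v@12): 4 holes -> [(0, 9), (0, 10), (0, 13), (0, 14)]
Unfold 3 (reflect across h@4): 8 holes -> [(0, 9), (0, 10), (0, 13), (0, 14), (7, 9), (7, 10), (7, 13), (7, 14)]
Unfold 4 (reflect across v@8): 16 holes -> [(0, 1), (0, 2), (0, 5), (0, 6), (0, 9), (0, 10), (0, 13), (0, 14), (7, 1), (7, 2), (7, 5), (7, 6), (7, 9), (7, 10), (7, 13), (7, 14)]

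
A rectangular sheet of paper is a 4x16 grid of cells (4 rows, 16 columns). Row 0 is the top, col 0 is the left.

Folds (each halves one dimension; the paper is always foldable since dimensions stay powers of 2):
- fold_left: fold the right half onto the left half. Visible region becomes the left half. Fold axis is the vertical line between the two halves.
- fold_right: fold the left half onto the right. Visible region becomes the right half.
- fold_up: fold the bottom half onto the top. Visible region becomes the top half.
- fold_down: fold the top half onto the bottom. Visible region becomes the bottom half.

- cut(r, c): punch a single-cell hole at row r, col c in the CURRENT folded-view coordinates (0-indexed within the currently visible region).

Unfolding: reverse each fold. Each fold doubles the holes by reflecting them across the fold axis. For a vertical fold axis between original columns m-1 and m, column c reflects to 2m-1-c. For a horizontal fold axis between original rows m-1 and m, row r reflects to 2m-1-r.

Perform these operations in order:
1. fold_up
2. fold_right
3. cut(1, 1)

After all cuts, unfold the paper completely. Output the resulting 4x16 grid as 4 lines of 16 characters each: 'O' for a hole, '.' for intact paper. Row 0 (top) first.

Op 1 fold_up: fold axis h@2; visible region now rows[0,2) x cols[0,16) = 2x16
Op 2 fold_right: fold axis v@8; visible region now rows[0,2) x cols[8,16) = 2x8
Op 3 cut(1, 1): punch at orig (1,9); cuts so far [(1, 9)]; region rows[0,2) x cols[8,16) = 2x8
Unfold 1 (reflect across v@8): 2 holes -> [(1, 6), (1, 9)]
Unfold 2 (reflect across h@2): 4 holes -> [(1, 6), (1, 9), (2, 6), (2, 9)]

Answer: ................
......O..O......
......O..O......
................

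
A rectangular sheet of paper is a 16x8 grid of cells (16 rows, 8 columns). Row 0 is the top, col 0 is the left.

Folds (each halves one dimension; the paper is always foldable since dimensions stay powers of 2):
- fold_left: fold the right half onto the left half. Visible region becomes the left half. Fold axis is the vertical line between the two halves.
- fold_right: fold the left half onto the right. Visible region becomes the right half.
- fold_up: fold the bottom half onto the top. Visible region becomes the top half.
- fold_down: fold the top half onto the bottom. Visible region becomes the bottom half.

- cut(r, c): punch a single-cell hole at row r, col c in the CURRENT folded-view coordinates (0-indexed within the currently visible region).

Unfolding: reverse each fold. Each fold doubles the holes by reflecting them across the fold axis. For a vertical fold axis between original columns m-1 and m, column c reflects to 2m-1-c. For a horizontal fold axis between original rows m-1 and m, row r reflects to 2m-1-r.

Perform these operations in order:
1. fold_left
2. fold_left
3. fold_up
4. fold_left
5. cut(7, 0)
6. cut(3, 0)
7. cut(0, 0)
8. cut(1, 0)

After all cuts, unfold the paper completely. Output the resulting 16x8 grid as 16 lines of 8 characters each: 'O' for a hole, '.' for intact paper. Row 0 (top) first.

Answer: OOOOOOOO
OOOOOOOO
........
OOOOOOOO
........
........
........
OOOOOOOO
OOOOOOOO
........
........
........
OOOOOOOO
........
OOOOOOOO
OOOOOOOO

Derivation:
Op 1 fold_left: fold axis v@4; visible region now rows[0,16) x cols[0,4) = 16x4
Op 2 fold_left: fold axis v@2; visible region now rows[0,16) x cols[0,2) = 16x2
Op 3 fold_up: fold axis h@8; visible region now rows[0,8) x cols[0,2) = 8x2
Op 4 fold_left: fold axis v@1; visible region now rows[0,8) x cols[0,1) = 8x1
Op 5 cut(7, 0): punch at orig (7,0); cuts so far [(7, 0)]; region rows[0,8) x cols[0,1) = 8x1
Op 6 cut(3, 0): punch at orig (3,0); cuts so far [(3, 0), (7, 0)]; region rows[0,8) x cols[0,1) = 8x1
Op 7 cut(0, 0): punch at orig (0,0); cuts so far [(0, 0), (3, 0), (7, 0)]; region rows[0,8) x cols[0,1) = 8x1
Op 8 cut(1, 0): punch at orig (1,0); cuts so far [(0, 0), (1, 0), (3, 0), (7, 0)]; region rows[0,8) x cols[0,1) = 8x1
Unfold 1 (reflect across v@1): 8 holes -> [(0, 0), (0, 1), (1, 0), (1, 1), (3, 0), (3, 1), (7, 0), (7, 1)]
Unfold 2 (reflect across h@8): 16 holes -> [(0, 0), (0, 1), (1, 0), (1, 1), (3, 0), (3, 1), (7, 0), (7, 1), (8, 0), (8, 1), (12, 0), (12, 1), (14, 0), (14, 1), (15, 0), (15, 1)]
Unfold 3 (reflect across v@2): 32 holes -> [(0, 0), (0, 1), (0, 2), (0, 3), (1, 0), (1, 1), (1, 2), (1, 3), (3, 0), (3, 1), (3, 2), (3, 3), (7, 0), (7, 1), (7, 2), (7, 3), (8, 0), (8, 1), (8, 2), (8, 3), (12, 0), (12, 1), (12, 2), (12, 3), (14, 0), (14, 1), (14, 2), (14, 3), (15, 0), (15, 1), (15, 2), (15, 3)]
Unfold 4 (reflect across v@4): 64 holes -> [(0, 0), (0, 1), (0, 2), (0, 3), (0, 4), (0, 5), (0, 6), (0, 7), (1, 0), (1, 1), (1, 2), (1, 3), (1, 4), (1, 5), (1, 6), (1, 7), (3, 0), (3, 1), (3, 2), (3, 3), (3, 4), (3, 5), (3, 6), (3, 7), (7, 0), (7, 1), (7, 2), (7, 3), (7, 4), (7, 5), (7, 6), (7, 7), (8, 0), (8, 1), (8, 2), (8, 3), (8, 4), (8, 5), (8, 6), (8, 7), (12, 0), (12, 1), (12, 2), (12, 3), (12, 4), (12, 5), (12, 6), (12, 7), (14, 0), (14, 1), (14, 2), (14, 3), (14, 4), (14, 5), (14, 6), (14, 7), (15, 0), (15, 1), (15, 2), (15, 3), (15, 4), (15, 5), (15, 6), (15, 7)]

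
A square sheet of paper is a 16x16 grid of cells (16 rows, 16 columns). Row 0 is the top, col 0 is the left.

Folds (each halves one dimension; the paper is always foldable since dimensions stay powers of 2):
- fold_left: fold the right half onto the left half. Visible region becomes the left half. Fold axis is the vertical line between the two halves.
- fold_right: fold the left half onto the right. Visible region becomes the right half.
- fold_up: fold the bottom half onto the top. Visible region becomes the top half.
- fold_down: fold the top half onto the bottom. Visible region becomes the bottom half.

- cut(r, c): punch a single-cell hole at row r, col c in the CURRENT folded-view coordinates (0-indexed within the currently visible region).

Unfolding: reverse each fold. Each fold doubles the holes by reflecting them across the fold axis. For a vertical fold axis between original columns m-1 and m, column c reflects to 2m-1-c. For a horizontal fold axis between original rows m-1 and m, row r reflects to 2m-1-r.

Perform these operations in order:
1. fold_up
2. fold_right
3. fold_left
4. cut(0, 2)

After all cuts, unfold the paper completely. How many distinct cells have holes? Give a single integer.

Op 1 fold_up: fold axis h@8; visible region now rows[0,8) x cols[0,16) = 8x16
Op 2 fold_right: fold axis v@8; visible region now rows[0,8) x cols[8,16) = 8x8
Op 3 fold_left: fold axis v@12; visible region now rows[0,8) x cols[8,12) = 8x4
Op 4 cut(0, 2): punch at orig (0,10); cuts so far [(0, 10)]; region rows[0,8) x cols[8,12) = 8x4
Unfold 1 (reflect across v@12): 2 holes -> [(0, 10), (0, 13)]
Unfold 2 (reflect across v@8): 4 holes -> [(0, 2), (0, 5), (0, 10), (0, 13)]
Unfold 3 (reflect across h@8): 8 holes -> [(0, 2), (0, 5), (0, 10), (0, 13), (15, 2), (15, 5), (15, 10), (15, 13)]

Answer: 8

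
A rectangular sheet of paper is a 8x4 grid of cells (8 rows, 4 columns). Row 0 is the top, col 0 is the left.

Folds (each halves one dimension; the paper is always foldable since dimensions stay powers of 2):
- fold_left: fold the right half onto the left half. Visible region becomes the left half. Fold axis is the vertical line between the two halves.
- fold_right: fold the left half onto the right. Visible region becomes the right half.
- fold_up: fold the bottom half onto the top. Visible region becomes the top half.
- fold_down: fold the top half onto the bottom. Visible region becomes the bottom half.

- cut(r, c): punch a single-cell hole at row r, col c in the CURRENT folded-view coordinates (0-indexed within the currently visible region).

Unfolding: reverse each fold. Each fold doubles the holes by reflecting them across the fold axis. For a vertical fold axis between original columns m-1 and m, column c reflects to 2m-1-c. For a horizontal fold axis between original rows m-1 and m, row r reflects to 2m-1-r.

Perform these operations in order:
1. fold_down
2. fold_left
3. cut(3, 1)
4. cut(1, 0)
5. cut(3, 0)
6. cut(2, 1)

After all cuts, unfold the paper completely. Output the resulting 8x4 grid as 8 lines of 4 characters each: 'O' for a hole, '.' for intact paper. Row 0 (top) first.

Answer: OOOO
.OO.
O..O
....
....
O..O
.OO.
OOOO

Derivation:
Op 1 fold_down: fold axis h@4; visible region now rows[4,8) x cols[0,4) = 4x4
Op 2 fold_left: fold axis v@2; visible region now rows[4,8) x cols[0,2) = 4x2
Op 3 cut(3, 1): punch at orig (7,1); cuts so far [(7, 1)]; region rows[4,8) x cols[0,2) = 4x2
Op 4 cut(1, 0): punch at orig (5,0); cuts so far [(5, 0), (7, 1)]; region rows[4,8) x cols[0,2) = 4x2
Op 5 cut(3, 0): punch at orig (7,0); cuts so far [(5, 0), (7, 0), (7, 1)]; region rows[4,8) x cols[0,2) = 4x2
Op 6 cut(2, 1): punch at orig (6,1); cuts so far [(5, 0), (6, 1), (7, 0), (7, 1)]; region rows[4,8) x cols[0,2) = 4x2
Unfold 1 (reflect across v@2): 8 holes -> [(5, 0), (5, 3), (6, 1), (6, 2), (7, 0), (7, 1), (7, 2), (7, 3)]
Unfold 2 (reflect across h@4): 16 holes -> [(0, 0), (0, 1), (0, 2), (0, 3), (1, 1), (1, 2), (2, 0), (2, 3), (5, 0), (5, 3), (6, 1), (6, 2), (7, 0), (7, 1), (7, 2), (7, 3)]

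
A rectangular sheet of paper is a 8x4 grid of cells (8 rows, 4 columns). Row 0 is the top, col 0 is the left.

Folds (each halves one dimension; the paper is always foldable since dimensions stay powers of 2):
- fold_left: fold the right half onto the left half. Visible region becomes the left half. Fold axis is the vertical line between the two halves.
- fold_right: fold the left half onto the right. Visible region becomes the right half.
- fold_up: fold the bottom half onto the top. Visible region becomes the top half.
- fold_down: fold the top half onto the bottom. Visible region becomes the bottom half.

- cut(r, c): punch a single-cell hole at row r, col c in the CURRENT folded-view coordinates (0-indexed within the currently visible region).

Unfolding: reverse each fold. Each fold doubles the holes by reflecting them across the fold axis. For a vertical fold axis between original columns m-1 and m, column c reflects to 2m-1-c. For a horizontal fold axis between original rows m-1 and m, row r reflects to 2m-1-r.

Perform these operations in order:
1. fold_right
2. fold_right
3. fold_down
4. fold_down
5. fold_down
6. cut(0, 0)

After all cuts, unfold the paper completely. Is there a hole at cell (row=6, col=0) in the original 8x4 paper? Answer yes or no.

Answer: yes

Derivation:
Op 1 fold_right: fold axis v@2; visible region now rows[0,8) x cols[2,4) = 8x2
Op 2 fold_right: fold axis v@3; visible region now rows[0,8) x cols[3,4) = 8x1
Op 3 fold_down: fold axis h@4; visible region now rows[4,8) x cols[3,4) = 4x1
Op 4 fold_down: fold axis h@6; visible region now rows[6,8) x cols[3,4) = 2x1
Op 5 fold_down: fold axis h@7; visible region now rows[7,8) x cols[3,4) = 1x1
Op 6 cut(0, 0): punch at orig (7,3); cuts so far [(7, 3)]; region rows[7,8) x cols[3,4) = 1x1
Unfold 1 (reflect across h@7): 2 holes -> [(6, 3), (7, 3)]
Unfold 2 (reflect across h@6): 4 holes -> [(4, 3), (5, 3), (6, 3), (7, 3)]
Unfold 3 (reflect across h@4): 8 holes -> [(0, 3), (1, 3), (2, 3), (3, 3), (4, 3), (5, 3), (6, 3), (7, 3)]
Unfold 4 (reflect across v@3): 16 holes -> [(0, 2), (0, 3), (1, 2), (1, 3), (2, 2), (2, 3), (3, 2), (3, 3), (4, 2), (4, 3), (5, 2), (5, 3), (6, 2), (6, 3), (7, 2), (7, 3)]
Unfold 5 (reflect across v@2): 32 holes -> [(0, 0), (0, 1), (0, 2), (0, 3), (1, 0), (1, 1), (1, 2), (1, 3), (2, 0), (2, 1), (2, 2), (2, 3), (3, 0), (3, 1), (3, 2), (3, 3), (4, 0), (4, 1), (4, 2), (4, 3), (5, 0), (5, 1), (5, 2), (5, 3), (6, 0), (6, 1), (6, 2), (6, 3), (7, 0), (7, 1), (7, 2), (7, 3)]
Holes: [(0, 0), (0, 1), (0, 2), (0, 3), (1, 0), (1, 1), (1, 2), (1, 3), (2, 0), (2, 1), (2, 2), (2, 3), (3, 0), (3, 1), (3, 2), (3, 3), (4, 0), (4, 1), (4, 2), (4, 3), (5, 0), (5, 1), (5, 2), (5, 3), (6, 0), (6, 1), (6, 2), (6, 3), (7, 0), (7, 1), (7, 2), (7, 3)]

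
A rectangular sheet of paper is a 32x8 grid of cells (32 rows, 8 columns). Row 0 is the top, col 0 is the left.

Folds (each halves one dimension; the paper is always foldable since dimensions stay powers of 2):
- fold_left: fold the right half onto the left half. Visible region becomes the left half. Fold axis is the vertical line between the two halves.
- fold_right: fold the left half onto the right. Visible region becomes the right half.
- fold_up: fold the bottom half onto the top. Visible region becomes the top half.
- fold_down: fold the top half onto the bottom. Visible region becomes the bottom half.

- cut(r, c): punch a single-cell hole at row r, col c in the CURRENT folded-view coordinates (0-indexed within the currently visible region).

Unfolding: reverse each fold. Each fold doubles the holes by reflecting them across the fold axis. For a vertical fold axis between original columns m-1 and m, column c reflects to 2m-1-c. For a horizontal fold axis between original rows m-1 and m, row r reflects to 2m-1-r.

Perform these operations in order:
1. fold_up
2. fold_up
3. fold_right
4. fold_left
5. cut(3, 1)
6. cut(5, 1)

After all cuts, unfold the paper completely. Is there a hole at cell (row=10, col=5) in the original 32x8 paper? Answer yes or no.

Answer: yes

Derivation:
Op 1 fold_up: fold axis h@16; visible region now rows[0,16) x cols[0,8) = 16x8
Op 2 fold_up: fold axis h@8; visible region now rows[0,8) x cols[0,8) = 8x8
Op 3 fold_right: fold axis v@4; visible region now rows[0,8) x cols[4,8) = 8x4
Op 4 fold_left: fold axis v@6; visible region now rows[0,8) x cols[4,6) = 8x2
Op 5 cut(3, 1): punch at orig (3,5); cuts so far [(3, 5)]; region rows[0,8) x cols[4,6) = 8x2
Op 6 cut(5, 1): punch at orig (5,5); cuts so far [(3, 5), (5, 5)]; region rows[0,8) x cols[4,6) = 8x2
Unfold 1 (reflect across v@6): 4 holes -> [(3, 5), (3, 6), (5, 5), (5, 6)]
Unfold 2 (reflect across v@4): 8 holes -> [(3, 1), (3, 2), (3, 5), (3, 6), (5, 1), (5, 2), (5, 5), (5, 6)]
Unfold 3 (reflect across h@8): 16 holes -> [(3, 1), (3, 2), (3, 5), (3, 6), (5, 1), (5, 2), (5, 5), (5, 6), (10, 1), (10, 2), (10, 5), (10, 6), (12, 1), (12, 2), (12, 5), (12, 6)]
Unfold 4 (reflect across h@16): 32 holes -> [(3, 1), (3, 2), (3, 5), (3, 6), (5, 1), (5, 2), (5, 5), (5, 6), (10, 1), (10, 2), (10, 5), (10, 6), (12, 1), (12, 2), (12, 5), (12, 6), (19, 1), (19, 2), (19, 5), (19, 6), (21, 1), (21, 2), (21, 5), (21, 6), (26, 1), (26, 2), (26, 5), (26, 6), (28, 1), (28, 2), (28, 5), (28, 6)]
Holes: [(3, 1), (3, 2), (3, 5), (3, 6), (5, 1), (5, 2), (5, 5), (5, 6), (10, 1), (10, 2), (10, 5), (10, 6), (12, 1), (12, 2), (12, 5), (12, 6), (19, 1), (19, 2), (19, 5), (19, 6), (21, 1), (21, 2), (21, 5), (21, 6), (26, 1), (26, 2), (26, 5), (26, 6), (28, 1), (28, 2), (28, 5), (28, 6)]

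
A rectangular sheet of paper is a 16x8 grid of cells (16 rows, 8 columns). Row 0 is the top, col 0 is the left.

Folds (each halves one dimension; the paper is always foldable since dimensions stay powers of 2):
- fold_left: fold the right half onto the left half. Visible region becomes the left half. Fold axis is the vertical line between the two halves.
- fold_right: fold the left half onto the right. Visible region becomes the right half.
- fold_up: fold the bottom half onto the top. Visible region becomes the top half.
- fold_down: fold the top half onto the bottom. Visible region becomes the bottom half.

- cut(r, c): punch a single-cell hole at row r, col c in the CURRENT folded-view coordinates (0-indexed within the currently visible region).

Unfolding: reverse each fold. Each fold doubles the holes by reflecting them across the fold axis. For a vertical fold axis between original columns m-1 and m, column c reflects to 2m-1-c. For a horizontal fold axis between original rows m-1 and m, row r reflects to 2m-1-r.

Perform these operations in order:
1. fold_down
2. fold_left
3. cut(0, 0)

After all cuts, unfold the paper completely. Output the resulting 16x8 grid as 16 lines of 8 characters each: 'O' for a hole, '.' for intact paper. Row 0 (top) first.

Op 1 fold_down: fold axis h@8; visible region now rows[8,16) x cols[0,8) = 8x8
Op 2 fold_left: fold axis v@4; visible region now rows[8,16) x cols[0,4) = 8x4
Op 3 cut(0, 0): punch at orig (8,0); cuts so far [(8, 0)]; region rows[8,16) x cols[0,4) = 8x4
Unfold 1 (reflect across v@4): 2 holes -> [(8, 0), (8, 7)]
Unfold 2 (reflect across h@8): 4 holes -> [(7, 0), (7, 7), (8, 0), (8, 7)]

Answer: ........
........
........
........
........
........
........
O......O
O......O
........
........
........
........
........
........
........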